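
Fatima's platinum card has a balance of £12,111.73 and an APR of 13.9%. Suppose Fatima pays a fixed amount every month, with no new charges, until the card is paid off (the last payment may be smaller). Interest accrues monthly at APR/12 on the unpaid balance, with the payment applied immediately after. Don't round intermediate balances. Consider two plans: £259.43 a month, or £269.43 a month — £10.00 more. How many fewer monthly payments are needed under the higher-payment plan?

4 fewer payments

Monthly rate r = 13.9%/12 = 1.15833% = 0.0115833.
At £259.43/mo: n = ⌈−ln(1 − rB₀/P)/ln(1+r)⌉ = 68 payments (last £149.04); total interest = total paid − £12,111.73 = £5,419.12.
At £269.43/mo: 64 payments (last £231.52); total interest £5,093.88.
Payments saved = 68 − 64 = 4.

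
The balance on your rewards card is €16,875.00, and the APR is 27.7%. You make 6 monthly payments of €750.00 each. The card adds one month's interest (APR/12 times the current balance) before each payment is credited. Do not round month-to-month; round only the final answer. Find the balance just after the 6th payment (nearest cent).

€14,583.47

Monthly rate r = 27.7%/12 = 2.30833% = 0.0230833.
Each month: B ← B·(1+r) − €750.00.
Month 1: interest €389.53; balance after payment €16,514.53.
Month 2: interest €381.21; balance after payment €16,145.74.
Month 3: interest €372.70; balance after payment €15,768.44.
Month 4: interest €363.99; balance after payment €15,382.43.
Month 5: interest €355.08; balance after payment €14,987.51.
Month 6: interest €345.96; balance after payment €14,583.47.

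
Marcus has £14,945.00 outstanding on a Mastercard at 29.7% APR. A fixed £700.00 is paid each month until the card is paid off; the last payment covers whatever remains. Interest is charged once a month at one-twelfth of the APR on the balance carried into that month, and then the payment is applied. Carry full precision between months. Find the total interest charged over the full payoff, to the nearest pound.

Monthly rate r = 29.7%/12 = 2.475% = 0.02475.
Payoff takes n = ⌈−ln(1 − rB₀/P)/ln(1+r)⌉ = ⌈30.744⌉ = 31 payments; the last is £522.44.
Total paid = 30·£700.00 + £522.44 = £21,522.44.
Total interest = total paid − principal = £21,522.44 − £14,945.00 = £6,577.44.

£6,577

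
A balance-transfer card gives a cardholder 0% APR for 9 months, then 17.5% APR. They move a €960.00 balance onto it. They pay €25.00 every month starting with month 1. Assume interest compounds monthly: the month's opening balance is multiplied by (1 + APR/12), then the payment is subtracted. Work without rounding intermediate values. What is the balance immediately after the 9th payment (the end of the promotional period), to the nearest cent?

Promo months 1–9 at r₀ = 0%/12 = 0; months 10+ at r₁ = 17.5%/12 = 0.0145833.
After month 9 (no interest yet): B = €960.00 − 9·€25.00 = €735.00.

€735.00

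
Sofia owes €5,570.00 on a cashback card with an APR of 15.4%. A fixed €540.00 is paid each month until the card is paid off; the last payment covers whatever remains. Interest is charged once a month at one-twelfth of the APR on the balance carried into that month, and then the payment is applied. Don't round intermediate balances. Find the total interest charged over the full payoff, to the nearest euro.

€443

Monthly rate r = 15.4%/12 = 1.28333% = 0.0128333.
Payoff takes n = ⌈−ln(1 − rB₀/P)/ln(1+r)⌉ = ⌈11.135⌉ = 12 payments; the last is €73.47.
Total paid = 11·€540.00 + €73.47 = €6,013.47.
Total interest = total paid − principal = €6,013.47 − €5,570.00 = €443.47.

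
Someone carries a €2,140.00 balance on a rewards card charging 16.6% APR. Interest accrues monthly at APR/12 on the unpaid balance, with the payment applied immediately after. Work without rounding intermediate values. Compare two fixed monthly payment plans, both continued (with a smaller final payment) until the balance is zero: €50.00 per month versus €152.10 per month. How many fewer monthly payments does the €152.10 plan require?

50 fewer payments

Monthly rate r = 16.6%/12 = 1.38333% = 0.0138333.
At €50.00/mo: n = ⌈−ln(1 − rB₀/P)/ln(1+r)⌉ = 66 payments (last €13.34); total interest = total paid − €2,140.00 = €1,123.34.
At €152.10/mo: 16 payments (last €115.07); total interest €256.57.
Payments saved = 66 − 16 = 50.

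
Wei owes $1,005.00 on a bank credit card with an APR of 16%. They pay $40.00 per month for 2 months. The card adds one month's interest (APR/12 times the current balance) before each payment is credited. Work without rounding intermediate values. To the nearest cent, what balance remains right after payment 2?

Monthly rate r = 16%/12 = 1.33333% = 0.0133333.
Each month: B ← B·(1+r) − $40.00.
Month 1: interest $13.40; balance after payment $978.40.
Month 2: interest $13.05; balance after payment $951.45.

$951.45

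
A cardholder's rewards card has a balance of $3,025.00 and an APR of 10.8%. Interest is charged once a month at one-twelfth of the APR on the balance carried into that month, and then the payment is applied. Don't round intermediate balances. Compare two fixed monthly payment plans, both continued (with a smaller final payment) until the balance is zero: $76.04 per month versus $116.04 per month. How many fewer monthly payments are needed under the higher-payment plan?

Monthly rate r = 10.8%/12 = 0.9% = 0.009.
At $76.04/mo: n = ⌈−ln(1 − rB₀/P)/ln(1+r)⌉ = 50 payments (last $35.68); total interest = total paid − $3,025.00 = $736.64.
At $116.04/mo: 30 payments (last $97.81); total interest $437.97.
Payments saved = 50 − 30 = 20.

20 fewer payments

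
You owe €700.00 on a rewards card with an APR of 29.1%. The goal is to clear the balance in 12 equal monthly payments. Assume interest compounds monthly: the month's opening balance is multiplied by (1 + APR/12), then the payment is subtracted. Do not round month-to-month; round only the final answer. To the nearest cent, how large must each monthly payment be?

Monthly rate r = 29.1%/12 = 2.425% = 0.02425.
Level-payment amortization: P = B₀·r / (1 − (1+r)^(−n)) = 700.00·0.02425 / (1 − 1.02425^(−12)).
Denominator 1 − (1+r)^(−12) = 0.249884174.
P = 16.975 / 0.249884174 ≈ 67.93.

€67.93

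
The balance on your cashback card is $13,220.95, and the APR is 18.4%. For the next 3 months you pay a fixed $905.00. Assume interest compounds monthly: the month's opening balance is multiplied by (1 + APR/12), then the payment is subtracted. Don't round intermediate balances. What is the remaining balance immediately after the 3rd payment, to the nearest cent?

$11,081.64

Monthly rate r = 18.4%/12 = 1.53333% = 0.0153333.
Each month: B ← B·(1+r) − $905.00.
Month 1: interest $202.72; balance after payment $12,518.67.
Month 2: interest $191.95; balance after payment $11,805.62.
Month 3: interest $181.02; balance after payment $11,081.64.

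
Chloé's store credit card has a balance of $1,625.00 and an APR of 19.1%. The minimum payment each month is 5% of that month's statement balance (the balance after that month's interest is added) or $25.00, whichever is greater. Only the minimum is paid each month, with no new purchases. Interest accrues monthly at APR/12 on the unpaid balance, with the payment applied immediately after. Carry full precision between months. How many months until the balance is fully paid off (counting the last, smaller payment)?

Monthly rate r = 19.1%/12 = 1.59167% = 0.0159167.
While 5% of the post-interest balance exceeds $25.00, each month B ← (B·(1+r))·(1 − 0.05), i.e. B shrinks by the factor (1+r)·0.95 = 0.96512.
This holds for months 1–34. Entering month 35 the balance is $485.99; 5% of the post-interest balance is now below $25.00, so the flat $25.00 minimum applies from here.
From month 35 a fixed $25.00 at rate r clears $485.99 in 24 more payments. Total: 34 + 24 = 58 months.

58 months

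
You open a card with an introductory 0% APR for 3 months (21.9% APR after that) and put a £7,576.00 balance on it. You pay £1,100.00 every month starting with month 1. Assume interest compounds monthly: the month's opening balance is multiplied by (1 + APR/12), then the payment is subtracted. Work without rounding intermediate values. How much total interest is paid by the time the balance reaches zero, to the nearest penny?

£200.24

Promo months 1–3 at r₀ = 0%/12 = 0; months 4+ at r₁ = 21.9%/12 = 0.01825.
After month 3 (no interest yet): B = £7,576.00 − 3·£1,100.00 = £4,276.00.
Then at r₁ with £1,100.00/mo: n₂ = −ln(1 − r₁·B/P)/ln(1+r₁) ≈ 4.07 → 5 more payments.
Total paid = 7·£1,100.00 + £76.24 = £7,776.24; interest = £7,776.24 − £7,576.00 = £200.24.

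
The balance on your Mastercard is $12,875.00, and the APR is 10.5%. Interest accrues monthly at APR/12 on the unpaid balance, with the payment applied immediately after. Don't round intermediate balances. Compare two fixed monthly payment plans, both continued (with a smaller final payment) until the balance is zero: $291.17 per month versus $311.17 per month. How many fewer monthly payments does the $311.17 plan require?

Monthly rate r = 10.5%/12 = 0.875% = 0.00875.
At $291.17/mo: n = ⌈−ln(1 − rB₀/P)/ln(1+r)⌉ = 57 payments (last $46.06); total interest = total paid − $12,875.00 = $3,476.58.
At $311.17/mo: 52 payments (last $185.06); total interest $3,179.73.
Payments saved = 57 − 52 = 5.

5 fewer payments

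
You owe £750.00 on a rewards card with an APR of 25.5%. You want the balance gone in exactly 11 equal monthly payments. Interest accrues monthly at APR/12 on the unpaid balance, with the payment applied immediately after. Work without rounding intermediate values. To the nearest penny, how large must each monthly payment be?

£77.18

Monthly rate r = 25.5%/12 = 2.125% = 0.02125.
Level-payment amortization: P = B₀·r / (1 − (1+r)^(−n)) = 750.00·0.02125 / (1 − 1.02125^(−11)).
Denominator 1 − (1+r)^(−11) = 0.206499445.
P = 15.9375 / 0.206499445 ≈ 77.18.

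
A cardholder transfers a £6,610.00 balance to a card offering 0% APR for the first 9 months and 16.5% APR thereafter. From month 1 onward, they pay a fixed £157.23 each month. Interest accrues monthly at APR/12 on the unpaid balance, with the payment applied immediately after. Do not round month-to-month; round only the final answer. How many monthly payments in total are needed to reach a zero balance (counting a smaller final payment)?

54 payments

Promo months 1–9 at r₀ = 0%/12 = 0; months 10+ at r₁ = 16.5%/12 = 0.01375.
After month 9 (no interest yet): B = £6,610.00 − 9·£157.23 = £5,194.93.
Then at r₁ with £157.23/mo: n₂ = −ln(1 − r₁·B/P)/ln(1+r₁) ≈ 44.35 → 45 more payments.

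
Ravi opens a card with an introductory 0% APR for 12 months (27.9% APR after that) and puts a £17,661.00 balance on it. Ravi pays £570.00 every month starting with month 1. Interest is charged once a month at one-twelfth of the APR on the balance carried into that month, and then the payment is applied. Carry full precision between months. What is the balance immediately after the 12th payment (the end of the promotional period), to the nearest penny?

Promo months 1–12 at r₀ = 0%/12 = 0; months 13+ at r₁ = 27.9%/12 = 0.02325.
After month 12 (no interest yet): B = £17,661.00 − 12·£570.00 = £10,821.00.

£10,821.00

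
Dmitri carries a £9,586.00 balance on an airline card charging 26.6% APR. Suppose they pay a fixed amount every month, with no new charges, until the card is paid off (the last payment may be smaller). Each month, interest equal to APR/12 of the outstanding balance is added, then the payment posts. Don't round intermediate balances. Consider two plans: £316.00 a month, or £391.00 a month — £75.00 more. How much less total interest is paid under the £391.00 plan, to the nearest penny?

£2,102.66

Monthly rate r = 26.6%/12 = 2.21667% = 0.0221667.
At £316.00/mo: n = ⌈−ln(1 − rB₀/P)/ln(1+r)⌉ = 51 payments (last £286.29); total interest = total paid − £9,586.00 = £6,500.29.
At £391.00/mo: 36 payments (last £298.63); total interest £4,397.63.
Interest saved = £6,500.29 − £4,397.63 = £2,102.66.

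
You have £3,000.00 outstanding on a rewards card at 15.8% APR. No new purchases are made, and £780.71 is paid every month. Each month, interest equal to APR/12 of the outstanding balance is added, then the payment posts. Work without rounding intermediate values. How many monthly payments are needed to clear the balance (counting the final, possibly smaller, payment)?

4 months

Monthly rate r = 15.8%/12 = 1.31667% = 0.0131667.
Recurrence: B ← B·(1+r) − £780.71.
Month 1: interest £39.50; balance after payment £2,258.79.
Month 2: interest £29.74; balance after payment £1,507.82.
Month 3: interest £19.85; balance after payment £746.96.
Month 4: interest £9.84; balance after payment £0.00.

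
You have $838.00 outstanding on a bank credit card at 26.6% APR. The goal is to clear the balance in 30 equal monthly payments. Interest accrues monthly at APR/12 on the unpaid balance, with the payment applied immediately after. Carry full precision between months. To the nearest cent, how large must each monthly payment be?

Monthly rate r = 26.6%/12 = 2.21667% = 0.0221667.
Level-payment amortization: P = B₀·r / (1 − (1+r)^(−n)) = 838.00·0.0221667 / (1 − 1.02217^(−30)).
Denominator 1 − (1+r)^(−30) = 0.481977563.
P = 18.5757 / 0.481977563 ≈ 38.54.

$38.54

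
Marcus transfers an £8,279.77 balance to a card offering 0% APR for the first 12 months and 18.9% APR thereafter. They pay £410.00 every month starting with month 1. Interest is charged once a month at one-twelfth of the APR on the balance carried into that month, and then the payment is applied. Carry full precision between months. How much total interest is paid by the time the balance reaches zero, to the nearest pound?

£266

Promo months 1–12 at r₀ = 0%/12 = 0; months 13+ at r₁ = 18.9%/12 = 0.01575.
After month 12 (no interest yet): B = £8,279.77 − 12·£410.00 = £3,359.77.
Then at r₁ with £410.00/mo: n₂ = −ln(1 − r₁·B/P)/ln(1+r₁) ≈ 8.84 → 9 more payments.
Total paid = 20·£410.00 + £345.93 = £8,545.93; interest = £8,545.93 − £8,279.77 = £266.16.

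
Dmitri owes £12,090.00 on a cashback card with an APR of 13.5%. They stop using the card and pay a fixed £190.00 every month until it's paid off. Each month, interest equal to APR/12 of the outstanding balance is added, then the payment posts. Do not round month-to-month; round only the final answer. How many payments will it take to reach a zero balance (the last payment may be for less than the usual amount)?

Monthly rate r = 13.5%/12 = 1.125% = 0.01125.
Recurrence: B ← B·(1+r) − £190.00.
Month 1: interest £136.01; balance after payment £12,036.01.
Month 2: interest £135.41; balance after payment £11,981.42.
Closed form: n = −ln(1 − rB₀/P)/ln(1+r) = −ln(0.28414)/ln(1.01125) ≈ 112.474, so the balance reaches zero during payment 113.

113 months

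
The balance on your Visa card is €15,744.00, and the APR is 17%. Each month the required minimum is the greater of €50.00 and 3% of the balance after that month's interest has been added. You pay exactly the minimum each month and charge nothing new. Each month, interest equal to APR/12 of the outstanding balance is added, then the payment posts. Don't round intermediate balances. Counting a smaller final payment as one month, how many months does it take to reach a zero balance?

183 months

Monthly rate r = 17%/12 = 1.41667% = 0.0141667.
While 3% of the post-interest balance exceeds €50.00, each month B ← (B·(1+r))·(1 − 0.03), i.e. B shrinks by the factor (1+r)·0.97 = 0.98374.
This holds for months 1–138. Entering month 139 the balance is €1,639.47; 3% of the post-interest balance is now below €50.00, so the flat €50.00 minimum applies from here.
From month 139 a fixed €50.00 at rate r clears €1,639.47 in 45 more payments. Total: 138 + 45 = 183 months.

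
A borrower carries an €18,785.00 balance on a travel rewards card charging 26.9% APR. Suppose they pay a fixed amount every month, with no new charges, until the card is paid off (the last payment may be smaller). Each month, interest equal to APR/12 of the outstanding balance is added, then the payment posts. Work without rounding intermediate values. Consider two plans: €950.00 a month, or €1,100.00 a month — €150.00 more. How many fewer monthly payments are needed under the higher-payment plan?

Monthly rate r = 26.9%/12 = 2.24167% = 0.0224167.
At €950.00/mo: n = ⌈−ln(1 − rB₀/P)/ln(1+r)⌉ = 27 payments (last €399.39); total interest = total paid − €18,785.00 = €6,314.39.
At €1,100.00/mo: 22 payments (last €847.47); total interest €5,162.47.
Payments saved = 27 − 22 = 5.

5 fewer payments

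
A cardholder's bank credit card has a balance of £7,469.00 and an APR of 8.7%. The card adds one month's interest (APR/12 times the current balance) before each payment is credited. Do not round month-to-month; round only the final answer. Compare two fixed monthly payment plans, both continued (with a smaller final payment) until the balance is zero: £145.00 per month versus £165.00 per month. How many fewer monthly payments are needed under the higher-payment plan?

9 fewer payments

Monthly rate r = 8.7%/12 = 0.725% = 0.00725.
At £145.00/mo: n = ⌈−ln(1 − rB₀/P)/ln(1+r)⌉ = 65 payments (last £104.49); total interest = total paid − £7,469.00 = £1,915.49.
At £165.00/mo: 56 payments (last £10.50); total interest £1,616.50.
Payments saved = 65 − 56 = 9.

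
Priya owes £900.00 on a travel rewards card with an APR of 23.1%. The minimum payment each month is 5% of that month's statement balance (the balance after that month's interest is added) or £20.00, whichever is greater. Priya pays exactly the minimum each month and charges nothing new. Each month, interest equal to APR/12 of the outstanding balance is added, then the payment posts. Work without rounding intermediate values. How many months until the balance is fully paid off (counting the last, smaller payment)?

51 months

Monthly rate r = 23.1%/12 = 1.925% = 0.01925.
While 5% of the post-interest balance exceeds £20.00, each month B ← (B·(1+r))·(1 − 0.05), i.e. B shrinks by the factor (1+r)·0.95 = 0.96829.
This holds for months 1–26. Entering month 27 the balance is £389.36; 5% of the post-interest balance is now below £20.00, so the flat £20.00 minimum applies from here.
From month 27 a fixed £20.00 at rate r clears £389.36 in 25 more payments. Total: 26 + 25 = 51 months.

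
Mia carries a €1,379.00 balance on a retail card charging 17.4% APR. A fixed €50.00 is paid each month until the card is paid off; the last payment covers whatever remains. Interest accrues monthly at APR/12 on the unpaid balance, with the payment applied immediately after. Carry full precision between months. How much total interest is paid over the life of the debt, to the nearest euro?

Monthly rate r = 17.4%/12 = 1.45% = 0.0145.
Payoff takes n = ⌈−ln(1 − rB₀/P)/ln(1+r)⌉ = ⌈35.474⌉ = 36 payments; the last is €23.78.
Total paid = 35·€50.00 + €23.78 = €1,773.78.
Total interest = total paid − principal = €1,773.78 − €1,379.00 = €394.78.

€395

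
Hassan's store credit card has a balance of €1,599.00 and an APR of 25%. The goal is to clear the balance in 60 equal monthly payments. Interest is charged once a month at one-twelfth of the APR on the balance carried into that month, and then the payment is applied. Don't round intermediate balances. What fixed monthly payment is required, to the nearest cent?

Monthly rate r = 25%/12 = 2.08333% = 0.0208333.
Level-payment amortization: P = B₀·r / (1 − (1+r)^(−n)) = 1599.00·0.0208333 / (1 − 1.02083^(−60)).
Denominator 1 − (1+r)^(−60) = 0.70979196.
P = 33.3125 / 0.70979196 ≈ 46.93.

€46.93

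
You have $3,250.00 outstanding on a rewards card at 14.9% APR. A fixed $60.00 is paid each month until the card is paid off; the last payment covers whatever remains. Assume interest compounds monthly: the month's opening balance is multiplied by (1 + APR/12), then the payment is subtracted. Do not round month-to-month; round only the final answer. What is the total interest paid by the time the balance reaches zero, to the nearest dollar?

Monthly rate r = 14.9%/12 = 1.24167% = 0.0124167.
Payoff takes n = ⌈−ln(1 − rB₀/P)/ln(1+r)⌉ = ⌈90.475⌉ = 91 payments; the last is $28.59.
Total paid = 90·$60.00 + $28.59 = $5,428.59.
Total interest = total paid − principal = $5,428.59 − $3,250.00 = $2,178.59.

$2,179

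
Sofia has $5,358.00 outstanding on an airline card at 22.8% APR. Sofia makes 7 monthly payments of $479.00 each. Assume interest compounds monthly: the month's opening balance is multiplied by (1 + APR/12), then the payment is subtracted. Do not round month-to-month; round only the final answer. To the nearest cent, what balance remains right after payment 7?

Monthly rate r = 22.8%/12 = 1.9% = 0.019.
Each month: B ← B·(1+r) − $479.00.
Month 1: interest $101.80; balance after payment $4,980.80.
Month 2: interest $94.64; balance after payment $4,596.44.
Month 3: interest $87.33; balance after payment $4,204.77.
Month 4: interest $79.89; balance after payment $3,805.66.
Month 5: interest $72.31; balance after payment $3,398.97.
Month 6: interest $64.58; balance after payment $2,984.55.
Month 7: interest $56.71; balance after payment $2,562.25.

$2,562.25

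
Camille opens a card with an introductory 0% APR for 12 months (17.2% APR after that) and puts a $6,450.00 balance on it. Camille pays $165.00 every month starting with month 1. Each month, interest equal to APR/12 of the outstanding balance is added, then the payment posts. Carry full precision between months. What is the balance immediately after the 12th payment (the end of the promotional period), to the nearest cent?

$4,470.00

Promo months 1–12 at r₀ = 0%/12 = 0; months 13+ at r₁ = 17.2%/12 = 0.0143333.
After month 12 (no interest yet): B = $6,450.00 − 12·$165.00 = $4,470.00.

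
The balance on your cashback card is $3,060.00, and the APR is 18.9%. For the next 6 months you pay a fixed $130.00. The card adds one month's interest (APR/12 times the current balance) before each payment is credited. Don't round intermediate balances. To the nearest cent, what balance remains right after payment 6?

$2,549.43

Monthly rate r = 18.9%/12 = 1.575% = 0.01575.
Each month: B ← B·(1+r) − $130.00.
Month 1: interest $48.20; balance after payment $2,978.20.
Month 2: interest $46.91; balance after payment $2,895.10.
Month 3: interest $45.60; balance after payment $2,810.70.
Month 4: interest $44.27; balance after payment $2,724.97.
Month 5: interest $42.92; balance after payment $2,637.89.
Month 6: interest $41.55; balance after payment $2,549.43.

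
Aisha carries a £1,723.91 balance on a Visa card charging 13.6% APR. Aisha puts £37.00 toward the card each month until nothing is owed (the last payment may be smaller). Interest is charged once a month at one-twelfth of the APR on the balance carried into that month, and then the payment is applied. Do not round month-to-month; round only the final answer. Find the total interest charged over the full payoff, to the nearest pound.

£741

Monthly rate r = 13.6%/12 = 1.13333% = 0.0113333.
Payoff takes n = ⌈−ln(1 − rB₀/P)/ln(1+r)⌉ = ⌈66.628⌉ = 67 payments; the last is £23.29.
Total paid = 66·£37.00 + £23.29 = £2,465.29.
Total interest = total paid − principal = £2,465.29 − £1,723.91 = £741.38.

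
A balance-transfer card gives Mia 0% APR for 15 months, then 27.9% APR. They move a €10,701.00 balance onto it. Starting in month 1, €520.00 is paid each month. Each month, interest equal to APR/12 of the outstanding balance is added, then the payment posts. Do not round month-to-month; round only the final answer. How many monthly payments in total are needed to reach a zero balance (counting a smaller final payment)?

Promo months 1–15 at r₀ = 0%/12 = 0; months 16+ at r₁ = 27.9%/12 = 0.02325.
After month 15 (no interest yet): B = €10,701.00 − 15·€520.00 = €2,901.00.
Then at r₁ with €520.00/mo: n₂ = −ln(1 − r₁·B/P)/ln(1+r₁) ≈ 6.04 → 7 more payments.

22 months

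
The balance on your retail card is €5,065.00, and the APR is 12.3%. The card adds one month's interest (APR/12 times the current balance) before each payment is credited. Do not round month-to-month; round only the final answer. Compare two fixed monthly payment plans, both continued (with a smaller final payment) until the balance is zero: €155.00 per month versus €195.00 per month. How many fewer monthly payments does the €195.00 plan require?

9 fewer payments

Monthly rate r = 12.3%/12 = 1.025% = 0.01025.
At €155.00/mo: n = ⌈−ln(1 − rB₀/P)/ln(1+r)⌉ = 40 payments (last €154.55); total interest = total paid − €5,065.00 = €1,134.55.
At €195.00/mo: 31 payments (last €69.73); total interest €854.73.
Payments saved = 40 − 31 = 9.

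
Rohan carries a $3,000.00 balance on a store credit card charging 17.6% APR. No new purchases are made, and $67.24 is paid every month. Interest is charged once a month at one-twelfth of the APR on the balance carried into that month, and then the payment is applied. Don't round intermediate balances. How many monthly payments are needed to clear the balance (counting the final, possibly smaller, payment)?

73 months

Monthly rate r = 17.6%/12 = 1.46667% = 0.0146667.
Recurrence: B ← B·(1+r) − $67.24.
Month 1: interest $44.00; balance after payment $2,976.76.
Month 2: interest $43.66; balance after payment $2,953.18.
Closed form: n = −ln(1 − rB₀/P)/ln(1+r) = −ln(0.34563)/ln(1.01467) ≈ 72.966, so the balance reaches zero during payment 73.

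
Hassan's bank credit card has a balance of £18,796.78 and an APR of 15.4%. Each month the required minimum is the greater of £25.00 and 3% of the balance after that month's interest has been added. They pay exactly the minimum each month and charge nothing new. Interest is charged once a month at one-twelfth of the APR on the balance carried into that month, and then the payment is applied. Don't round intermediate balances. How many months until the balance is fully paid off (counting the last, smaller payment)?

220 months

Monthly rate r = 15.4%/12 = 1.28333% = 0.0128333.
While 3% of the post-interest balance exceeds £25.00, each month B ← (B·(1+r))·(1 − 0.03), i.e. B shrinks by the factor (1+r)·0.97 = 0.98245.
This holds for months 1–177. Entering month 178 the balance is £818.28; 3% of the post-interest balance is now below £25.00, so the flat £25.00 minimum applies from here.
From month 178 a fixed £25.00 at rate r clears £818.28 in 43 more payments. Total: 177 + 43 = 220 months.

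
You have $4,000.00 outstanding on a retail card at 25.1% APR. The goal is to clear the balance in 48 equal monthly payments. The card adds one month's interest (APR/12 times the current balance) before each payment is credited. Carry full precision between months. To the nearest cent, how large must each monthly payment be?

$132.85

Monthly rate r = 25.1%/12 = 2.09167% = 0.0209167.
Level-payment amortization: P = B₀·r / (1 − (1+r)^(−n)) = 4000.00·0.0209167 / (1 − 1.02092^(−48)).
Denominator 1 − (1+r)^(−48) = 0.629774868.
P = 83.6667 / 0.629774868 ≈ 132.85.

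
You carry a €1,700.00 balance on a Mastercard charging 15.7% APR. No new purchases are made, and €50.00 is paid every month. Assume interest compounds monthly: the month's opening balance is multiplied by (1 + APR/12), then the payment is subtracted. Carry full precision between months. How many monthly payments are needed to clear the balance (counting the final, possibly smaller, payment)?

46 months

Monthly rate r = 15.7%/12 = 1.30833% = 0.0130833.
Recurrence: B ← B·(1+r) − €50.00.
Month 1: interest €22.24; balance after payment €1,672.24.
Month 2: interest €21.88; balance after payment €1,644.12.
Closed form: n = −ln(1 − rB₀/P)/ln(1+r) = −ln(0.55517)/ln(1.01308) ≈ 45.273, so the balance reaches zero during payment 46.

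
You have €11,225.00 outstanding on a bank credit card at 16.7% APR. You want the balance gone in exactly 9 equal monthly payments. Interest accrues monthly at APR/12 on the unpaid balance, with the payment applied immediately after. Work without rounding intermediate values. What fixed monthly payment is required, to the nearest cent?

€1,335.61

Monthly rate r = 16.7%/12 = 1.39167% = 0.0139167.
Level-payment amortization: P = B₀·r / (1 − (1+r)^(−n)) = 11225.00·0.0139167 / (1 − 1.01392^(−9)).
Denominator 1 − (1+r)^(−9) = 0.116961494.
P = 156.215 / 0.116961494 ≈ 1335.61.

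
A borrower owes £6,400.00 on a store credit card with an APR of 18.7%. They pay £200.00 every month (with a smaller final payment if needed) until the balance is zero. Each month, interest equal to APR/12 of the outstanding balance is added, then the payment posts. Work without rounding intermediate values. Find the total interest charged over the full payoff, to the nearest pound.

£2,531

Monthly rate r = 18.7%/12 = 1.55833% = 0.0155833.
Payoff takes n = ⌈−ln(1 − rB₀/P)/ln(1+r)⌉ = ⌈44.653⌉ = 45 payments; the last is £131.05.
Total paid = 44·£200.00 + £131.05 = £8,931.05.
Total interest = total paid − principal = £8,931.05 − £6,400.00 = £2,531.05.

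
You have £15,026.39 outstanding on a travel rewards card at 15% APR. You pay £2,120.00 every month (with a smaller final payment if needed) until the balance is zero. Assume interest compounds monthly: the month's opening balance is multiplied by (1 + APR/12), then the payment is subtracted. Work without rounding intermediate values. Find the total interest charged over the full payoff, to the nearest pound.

Monthly rate r = 15%/12 = 1.25% = 0.0125.
Payoff takes n = ⌈−ln(1 − rB₀/P)/ln(1+r)⌉ = ⌈7.468⌉ = 8 payments; the last is £995.60.
Total paid = 7·£2,120.00 + £995.60 = £15,835.60.
Total interest = total paid − principal = £15,835.60 − £15,026.39 = £809.21.

£809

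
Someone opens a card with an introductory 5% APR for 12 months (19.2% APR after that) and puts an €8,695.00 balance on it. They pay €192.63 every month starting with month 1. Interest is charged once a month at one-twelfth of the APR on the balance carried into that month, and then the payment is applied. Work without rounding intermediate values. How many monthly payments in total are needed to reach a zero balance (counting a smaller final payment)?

Promo months 1–12 at r₀ = 5%/12 = 0.00416667; months 13+ at r₁ = 19.2%/12 = 0.016.
After month 12: iterate B ← B·(1+r₀) − €192.63 for 12 months → €6,774.58.
Then at r₁ with €192.63/mo: n₂ = −ln(1 − r₁·B/P)/ln(1+r₁) ≈ 52.11 → 53 more payments.

65 months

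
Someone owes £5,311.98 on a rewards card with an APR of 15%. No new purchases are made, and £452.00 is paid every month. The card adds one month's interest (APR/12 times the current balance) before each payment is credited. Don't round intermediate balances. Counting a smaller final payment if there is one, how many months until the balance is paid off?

13 payments

Monthly rate r = 15%/12 = 1.25% = 0.0125.
Recurrence: B ← B·(1+r) − £452.00.
Month 1: interest £66.40; balance after payment £4,926.38.
Month 2: interest £61.58; balance after payment £4,535.96.
Closed form: n = −ln(1 − rB₀/P)/ln(1+r) = −ln(0.8531)/ln(1.0125) ≈ 12.790, so the balance reaches zero during payment 13.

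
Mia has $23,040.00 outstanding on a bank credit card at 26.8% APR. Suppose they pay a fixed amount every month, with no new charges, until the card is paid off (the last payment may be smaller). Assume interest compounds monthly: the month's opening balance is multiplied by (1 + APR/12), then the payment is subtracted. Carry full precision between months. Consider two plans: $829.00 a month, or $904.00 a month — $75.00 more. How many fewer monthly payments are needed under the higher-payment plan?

5 fewer payments

Monthly rate r = 26.8%/12 = 2.23333% = 0.0223333.
At $829.00/mo: n = ⌈−ln(1 − rB₀/P)/ln(1+r)⌉ = 44 payments (last $738.79); total interest = total paid − $23,040.00 = $13,345.79.
At $904.00/mo: 39 payments (last $115.33); total interest $11,427.33.
Payments saved = 44 − 39 = 5.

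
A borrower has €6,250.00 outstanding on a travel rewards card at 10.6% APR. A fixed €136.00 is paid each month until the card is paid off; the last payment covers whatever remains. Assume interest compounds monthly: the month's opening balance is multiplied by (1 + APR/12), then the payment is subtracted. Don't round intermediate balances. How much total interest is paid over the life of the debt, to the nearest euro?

€1,804

Monthly rate r = 10.6%/12 = 0.883333% = 0.00883333.
Payoff takes n = ⌈−ln(1 − rB₀/P)/ln(1+r)⌉ = ⌈59.216⌉ = 60 payments; the last is €29.53.
Total paid = 59·€136.00 + €29.53 = €8,053.53.
Total interest = total paid − principal = €8,053.53 − €6,250.00 = €1,803.53.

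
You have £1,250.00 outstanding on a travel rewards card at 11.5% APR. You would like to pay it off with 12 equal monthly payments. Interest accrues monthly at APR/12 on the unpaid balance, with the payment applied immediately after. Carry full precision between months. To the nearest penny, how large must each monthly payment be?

£110.77

Monthly rate r = 11.5%/12 = 0.958333% = 0.00958333.
Level-payment amortization: P = B₀·r / (1 − (1+r)^(−n)) = 1250.00·0.00958333 / (1 − 1.00958^(−12)).
Denominator 1 − (1+r)^(−12) = 0.108145658.
P = 11.9792 / 0.108145658 ≈ 110.77.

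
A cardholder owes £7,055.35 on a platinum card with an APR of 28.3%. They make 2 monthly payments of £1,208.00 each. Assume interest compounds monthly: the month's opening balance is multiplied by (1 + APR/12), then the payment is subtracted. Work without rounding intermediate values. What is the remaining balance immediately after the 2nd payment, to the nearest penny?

£4,947.56

Monthly rate r = 28.3%/12 = 2.35833% = 0.0235833.
Each month: B ← B·(1+r) − £1,208.00.
Month 1: interest £166.39; balance after payment £6,013.74.
Month 2: interest £141.82; balance after payment £4,947.56.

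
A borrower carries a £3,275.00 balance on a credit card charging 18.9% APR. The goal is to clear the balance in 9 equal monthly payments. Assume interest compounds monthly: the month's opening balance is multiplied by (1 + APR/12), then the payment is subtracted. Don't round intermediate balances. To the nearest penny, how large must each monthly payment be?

£393.14

Monthly rate r = 18.9%/12 = 1.575% = 0.01575.
Level-payment amortization: P = B₀·r / (1 − (1+r)^(−n)) = 3275.00·0.01575 / (1 − 1.01575^(−9)).
Denominator 1 − (1+r)^(−9) = 0.131202583.
P = 51.5812 / 0.131202583 ≈ 393.14.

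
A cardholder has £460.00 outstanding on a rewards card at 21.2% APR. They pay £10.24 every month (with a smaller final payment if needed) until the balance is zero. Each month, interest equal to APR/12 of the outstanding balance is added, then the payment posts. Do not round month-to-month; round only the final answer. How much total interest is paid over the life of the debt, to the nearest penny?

Monthly rate r = 21.2%/12 = 1.76667% = 0.0176667.
Payoff takes n = ⌈−ln(1 − rB₀/P)/ln(1+r)⌉ = ⌈90.109⌉ = 91 payments; the last is £1.13.
Total paid = 90·£10.24 + £1.13 = £922.73.
Total interest = total paid − principal = £922.73 − £460.00 = £462.73.

£462.73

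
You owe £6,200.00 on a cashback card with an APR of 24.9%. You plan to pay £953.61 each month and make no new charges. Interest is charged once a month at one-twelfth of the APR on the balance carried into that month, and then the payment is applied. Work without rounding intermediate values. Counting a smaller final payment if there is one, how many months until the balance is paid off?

8 payments

Monthly rate r = 24.9%/12 = 2.075% = 0.02075.
Recurrence: B ← B·(1+r) − £953.61.
Month 1: interest £128.65; balance after payment £5,375.04.
Month 2: interest £111.53; balance after payment £4,532.96.
Closed form: n = −ln(1 − rB₀/P)/ln(1+r) = −ln(0.86509)/ln(1.02075) ≈ 7.056, so the balance reaches zero during payment 8.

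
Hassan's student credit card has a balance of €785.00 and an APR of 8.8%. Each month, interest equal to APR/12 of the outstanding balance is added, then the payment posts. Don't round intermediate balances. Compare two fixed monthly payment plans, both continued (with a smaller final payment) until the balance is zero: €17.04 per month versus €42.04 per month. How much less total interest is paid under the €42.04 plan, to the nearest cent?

€114.08

Monthly rate r = 8.8%/12 = 0.733333% = 0.00733333.
At €17.04/mo: n = ⌈−ln(1 − rB₀/P)/ln(1+r)⌉ = 57 payments (last €7.17); total interest = total paid − €785.00 = €176.41.
At €42.04/mo: 21 payments (last €6.53); total interest €62.33.
Interest saved = €176.41 − €62.33 = €114.08.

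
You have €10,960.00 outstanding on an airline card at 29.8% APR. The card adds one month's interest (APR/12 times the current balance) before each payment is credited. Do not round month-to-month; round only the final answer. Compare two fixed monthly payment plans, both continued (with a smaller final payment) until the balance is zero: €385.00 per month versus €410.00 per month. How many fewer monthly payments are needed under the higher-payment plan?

Monthly rate r = 29.8%/12 = 2.48333% = 0.0248333.
At €385.00/mo: n = ⌈−ln(1 − rB₀/P)/ln(1+r)⌉ = 51 payments (last €14.15); total interest = total paid − €10,960.00 = €8,304.15.
At €410.00/mo: 45 payments (last €182.43); total interest €7,262.43.
Payments saved = 51 − 45 = 6.

6 fewer payments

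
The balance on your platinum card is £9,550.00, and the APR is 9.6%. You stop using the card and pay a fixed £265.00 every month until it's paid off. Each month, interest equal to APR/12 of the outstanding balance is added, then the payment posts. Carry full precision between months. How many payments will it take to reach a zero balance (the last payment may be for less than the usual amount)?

43 months

Monthly rate r = 9.6%/12 = 0.8% = 0.008.
Recurrence: B ← B·(1+r) − £265.00.
Month 1: interest £76.40; balance after payment £9,361.40.
Month 2: interest £74.89; balance after payment £9,171.29.
Closed form: n = −ln(1 − rB₀/P)/ln(1+r) = −ln(0.7117)/ln(1.008) ≈ 42.683, so the balance reaches zero during payment 43.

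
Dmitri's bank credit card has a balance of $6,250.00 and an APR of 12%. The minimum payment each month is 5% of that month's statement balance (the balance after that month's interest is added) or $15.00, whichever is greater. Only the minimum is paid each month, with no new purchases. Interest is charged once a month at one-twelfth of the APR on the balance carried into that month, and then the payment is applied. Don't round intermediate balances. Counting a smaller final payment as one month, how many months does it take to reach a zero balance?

Monthly rate r = 12%/12 = 1% = 0.01.
While 5% of the post-interest balance exceeds $15.00, each month B ← (B·(1+r))·(1 − 0.05), i.e. B shrinks by the factor (1+r)·0.95 = 0.9595.
This holds for months 1–74. Entering month 75 the balance is $293.23; 5% of the post-interest balance is now below $15.00, so the flat $15.00 minimum applies from here.
From month 75 a fixed $15.00 at rate r clears $293.23 in 22 more payments. Total: 74 + 22 = 96 months.

96 months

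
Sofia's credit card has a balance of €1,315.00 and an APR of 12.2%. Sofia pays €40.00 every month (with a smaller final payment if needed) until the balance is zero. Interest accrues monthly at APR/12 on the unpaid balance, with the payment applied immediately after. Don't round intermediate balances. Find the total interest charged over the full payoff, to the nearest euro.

Monthly rate r = 12.2%/12 = 1.01667% = 0.0101667.
Payoff takes n = ⌈−ln(1 − rB₀/P)/ln(1+r)⌉ = ⌈40.217⌉ = 41 payments; the last is €8.72.
Total paid = 40·€40.00 + €8.72 = €1,608.72.
Total interest = total paid − principal = €1,608.72 − €1,315.00 = €293.72.

€294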